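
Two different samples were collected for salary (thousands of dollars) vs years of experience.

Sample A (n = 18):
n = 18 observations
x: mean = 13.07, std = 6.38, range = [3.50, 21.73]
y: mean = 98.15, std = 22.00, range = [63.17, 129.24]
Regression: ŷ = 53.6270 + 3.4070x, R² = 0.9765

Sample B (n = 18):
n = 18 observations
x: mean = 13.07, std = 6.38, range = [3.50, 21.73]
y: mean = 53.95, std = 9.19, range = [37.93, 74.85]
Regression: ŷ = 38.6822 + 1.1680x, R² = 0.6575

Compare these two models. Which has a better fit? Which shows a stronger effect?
Model A has the better fit (R² = 0.9765 vs 0.6575). Model A shows the stronger effect (|β₁| = 3.4070 vs 1.1680).

Model Comparison:

Fit — compare R²:
- Model A: R² = 0.9765 → 97.65% of variance in salary explained
- Model B: R² = 0.6575 → 65.75% of variance in salary explained
- 0.9765 > 0.6575 → Model A has the better fit

Effect size (slope magnitude):
- Model A: β₁ = 3.4070 → predicted salary rises 3.4070 thousand dollars per additional year of experience
- Model B: β₁ = 1.1680 → predicted salary rises 1.1680 thousand dollars per additional year of experience
- |3.4070| > |1.1680| → Model A shows the stronger marginal effect

Notes:
- The two samples could reflect different populations, time periods, or measurement quality.
- A steeper slope doesn't make a better model if the scatter around the line is large.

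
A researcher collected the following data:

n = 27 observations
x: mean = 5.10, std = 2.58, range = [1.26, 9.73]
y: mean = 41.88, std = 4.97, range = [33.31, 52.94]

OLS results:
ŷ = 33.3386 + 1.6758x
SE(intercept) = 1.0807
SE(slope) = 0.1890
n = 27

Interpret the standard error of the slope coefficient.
SE(slope) = 0.1890 measures the uncertainty in the estimated slope. The coefficient is estimated precisely (SE/|β̂₁| = 11.3%).

SE(β̂₁) = 0.1890 says: if we drew many samples of n = 27 from the same population and refit each time, the fitted slopes would scatter with a standard deviation of roughly 0.1890 around the true β₁.

Relative precision:
- SE / |β̂₁| = 0.1890 / 1.6758 = 11.3%
- Rule of thumb (under 20%: precise; 20% to under 50%: moderately precise; 50% or more: imprecise) → precise

Link to interval estimation: a confidence interval for β₁ is β̂₁ ± t* × 0.1890, so SE sets the half-width per unit of t*.

What drives SE(β̂₁): larger n (here n = 27) → smaller SE; wider spread of x values → smaller SE.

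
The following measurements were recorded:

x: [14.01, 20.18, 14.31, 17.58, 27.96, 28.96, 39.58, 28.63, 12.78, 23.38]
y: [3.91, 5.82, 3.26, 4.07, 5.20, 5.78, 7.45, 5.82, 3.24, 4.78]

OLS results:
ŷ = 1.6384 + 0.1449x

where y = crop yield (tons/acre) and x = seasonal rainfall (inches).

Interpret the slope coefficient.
An increase of one inch in rainfall is associated with a 0.1449 tons/acre increase in predicted crop yield.

The slope coefficient β₁ = 0.1449 represents the marginal effect of rainfall on crop yield.

Interpretation:
- Rainfall up by 1 inch → predicted crop yield increases by 0.1449 tons/acre
- The effect is assumed constant over the observed range of x (linearity)

(β₀ = 1.6384 is the fitted value at x = 0 and is not part of the slope interpretation.)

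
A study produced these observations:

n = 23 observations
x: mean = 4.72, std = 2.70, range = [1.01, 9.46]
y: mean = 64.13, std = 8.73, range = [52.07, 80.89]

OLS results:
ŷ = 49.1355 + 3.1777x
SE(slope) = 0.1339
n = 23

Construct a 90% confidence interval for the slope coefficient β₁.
The 90% CI for β₁ is (2.9473, 3.4081)

Confidence interval for the slope:

The 90% CI for β₁ is: β̂₁ ± t*(α/2, n-2) × SE(β̂₁)

Step 1: Find critical t-value
- Confidence level = 0.9
- Degrees of freedom = n - 2 = 23 - 2 = 21
- t*(α/2, 21) = 1.7207

Step 2: Calculate margin of error
Margin = 1.7207 × 0.1339 = 0.2304

Step 3: Construct interval
CI = 3.1777 ± 0.2304
CI = (2.9473, 3.4081)

Interpretation: each one-unit increase in x is associated with a change in mean y of between 2.9473 and 3.4081, with 90% confidence.
The interval does not include 0, suggesting a significant linear relationship.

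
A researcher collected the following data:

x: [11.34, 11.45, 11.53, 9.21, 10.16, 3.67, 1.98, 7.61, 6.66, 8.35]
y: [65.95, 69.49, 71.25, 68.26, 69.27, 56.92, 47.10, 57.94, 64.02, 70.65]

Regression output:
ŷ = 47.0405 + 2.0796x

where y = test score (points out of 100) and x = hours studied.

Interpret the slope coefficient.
On average, test score is about 2.0796 points higher for every extra hour of study time.

β₁ = 2.0796 is the change in predicted test score (points) per additional hour of study time.

Interpretation:
- Study time up by 1 hour → predicted test score increases by 2.0796 points
- This is a linear approximation: the same per-unit change is assumed across the whole observed x range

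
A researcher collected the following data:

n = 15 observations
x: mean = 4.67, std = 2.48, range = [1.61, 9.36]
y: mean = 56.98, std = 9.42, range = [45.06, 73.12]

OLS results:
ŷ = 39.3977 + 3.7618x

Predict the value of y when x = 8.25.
ŷ = 70.4326

x = 8.25 lies inside the observed range [1.61, 9.36], so the fitted equation applies directly:

ŷ = 39.3977 + 3.7618 × 8.25
ŷ = 39.3977 + 31.0349
ŷ = 70.4326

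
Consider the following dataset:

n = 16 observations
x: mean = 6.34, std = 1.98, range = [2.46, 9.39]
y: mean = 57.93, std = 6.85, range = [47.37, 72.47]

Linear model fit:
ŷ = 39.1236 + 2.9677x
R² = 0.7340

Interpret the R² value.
R² = 0.7340 means 73.40% of the variation in y is explained by the linear relationship with x. This indicates a strong fit.

The coefficient of determination R² is the fraction of the total variation in y that the fitted line accounts for.

Here R² = 0.7340:
- Explained: 73.40% of the variation in y
- Unexplained (residual): 100% − 73.40% = 26.60%
- Rule of thumb (below 0.3 weak; 0.3 to below 0.7 moderate; 0.7 and above strong) → strong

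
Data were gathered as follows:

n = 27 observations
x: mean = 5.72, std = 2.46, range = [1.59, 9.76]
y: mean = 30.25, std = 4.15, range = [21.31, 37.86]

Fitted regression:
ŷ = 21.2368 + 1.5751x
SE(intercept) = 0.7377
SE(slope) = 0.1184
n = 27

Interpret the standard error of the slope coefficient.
SE(slope) = 0.1184 measures the uncertainty in the estimated slope. The coefficient is estimated precisely (SE/|β̂₁| = 7.5%).

SE(β̂₁) = 0.1184 says: if we drew many samples of n = 27 from the same population and refit each time, the fitted slopes would scatter with a standard deviation of roughly 0.1184 around the true β₁.

Relative precision:
- SE / |β̂₁| = 0.1184 / 1.5751 = 7.5%
- Rule of thumb (under 20%: precise; 20% to under 50%: moderately precise; 50% or more: imprecise) → precise

Link to interval estimation: a confidence interval for β₁ is β̂₁ ± t* × 0.1184, so SE sets the half-width per unit of t*.

What drives SE(β̂₁): larger n (here n = 27) → smaller SE; more residual scatter → larger SE.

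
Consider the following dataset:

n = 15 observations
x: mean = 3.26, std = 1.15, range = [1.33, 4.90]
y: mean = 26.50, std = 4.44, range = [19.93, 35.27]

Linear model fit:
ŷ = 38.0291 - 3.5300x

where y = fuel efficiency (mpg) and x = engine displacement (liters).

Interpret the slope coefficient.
For each additional liter of engine displacement, predicted fuel efficiency decreases by approximately 3.5300 mpg.

The slope β₁ = -3.5300 gives the rate at which the fitted fuel efficiency changes with engine displacement.

Interpretation:
- Engine displacement up by 1 liter → predicted fuel efficiency decreases by 3.5300 mpg
- This is a linear approximation: the same per-unit change is assumed across the whole observed x range
- The slope describes association in these data, not necessarily a causal effect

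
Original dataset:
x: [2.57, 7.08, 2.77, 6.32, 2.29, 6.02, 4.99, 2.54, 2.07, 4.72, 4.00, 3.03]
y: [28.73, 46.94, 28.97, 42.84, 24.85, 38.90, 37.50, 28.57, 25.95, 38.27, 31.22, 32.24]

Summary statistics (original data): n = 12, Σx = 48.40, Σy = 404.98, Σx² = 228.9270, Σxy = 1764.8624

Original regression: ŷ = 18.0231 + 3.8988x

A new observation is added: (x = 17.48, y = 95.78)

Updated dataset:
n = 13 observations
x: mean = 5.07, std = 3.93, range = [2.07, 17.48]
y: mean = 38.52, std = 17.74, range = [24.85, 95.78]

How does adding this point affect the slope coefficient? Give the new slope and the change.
New slope β₁ = 4.4931 versus 3.8988 before: a change of +0.5943 (+15.2%).

The new point has HIGH LEVERAGE: x = 17.48 is far from the original mean x̄ = 48.40/12 ≈ 4.03 (original range [2.07, 7.08]).

Step 1: Update the sums with the new point (n goes from 12 to 13)
Σx  = 48.40 + 17.48 = 65.88
Σy  = 404.98 + 95.78 = 500.76
Σx² = 228.9270 + 17.48² = 228.9270 + 305.5504 = 534.4774
Σxy = 1764.8624 + 17.48×95.78 = 1764.8624 + 1674.2344 = 3439.0968

Step 2: Recompute the slope with b₁ = (nΣxy − ΣxΣy) / (nΣx² − (Σx)²)
Numerator   = 13×3439.0968 − 65.88×500.76 = 44708.2584 − 32990.0688 = 11718.1896
Denominator = 13×534.4774 − 65.88² = 6948.2062 − 4340.1744 = 2608.0318
b₁(new) = 11718.1896 / 2608.0318 = 4.4931

(Same formula on the original sums: (12×1764.8624 − 48.40×404.98) / (12×228.9270 − 48.40²) = 1577.3168 / 404.5640 = 3.8988, matching the given fit.)

Step 3: Change in slope
Δβ₁ = 4.4931 − 3.8988 = +0.5943
Relative change = +0.5943 / 3.8988 × 100% = +15.2%
→ the slope increases when the point is added.

Because the point sits above the extension of the original line at a high-leverage x, it tilts the fit up.
In practice: examine leverage (hᵢ) and Cook's distance rather than deleting it automatically; check such a point for data-entry or measurement error.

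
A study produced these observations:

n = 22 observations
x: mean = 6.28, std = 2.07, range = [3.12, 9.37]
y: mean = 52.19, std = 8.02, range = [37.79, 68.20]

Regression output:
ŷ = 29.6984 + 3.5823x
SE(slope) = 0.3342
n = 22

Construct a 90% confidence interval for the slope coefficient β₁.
The 90% CI for β₁ is (3.0059, 4.1587)

Confidence interval for the slope:

The 90% CI for β₁ is: β̂₁ ± t*(α/2, n-2) × SE(β̂₁)

Step 1: Find critical t-value
- Confidence level = 0.9
- Degrees of freedom = n - 2 = 22 - 2 = 20
- t*(α/2, 20) = 1.7247

Step 2: Calculate margin of error
Margin = 1.7247 × 0.3342 = 0.5764

Step 3: Construct interval
CI = 3.5823 ± 0.5764
CI = (3.0059, 4.1587)

Interpretation: We are 90% confident that the true slope β₁ lies between 3.0059 and 4.1587.
Since 0 is outside the interval, a two-sided test at α = 0.10 would reject H₀: β₁ = 0.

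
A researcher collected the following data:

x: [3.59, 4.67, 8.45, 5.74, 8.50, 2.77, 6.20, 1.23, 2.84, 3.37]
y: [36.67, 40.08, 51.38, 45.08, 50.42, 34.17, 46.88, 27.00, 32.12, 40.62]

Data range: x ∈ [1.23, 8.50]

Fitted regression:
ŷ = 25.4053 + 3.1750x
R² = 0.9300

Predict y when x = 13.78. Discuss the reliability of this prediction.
ŷ = 69.1568, but this is extrapolation (above the data range [1.23, 8.50]) and may be unreliable.

Prediction calculation:
ŷ = 25.4053 + 3.1750 × 13.78
ŷ = 69.1568

Reliability:
- Data range: x ∈ [1.23, 8.50]
- Prediction point: x = 13.78 is 5.28 units above the observed range → this is EXTRAPOLATION, not interpolation

Why that matters here:
- There are no observations near this x to validate the fitted line there
- Real relationships often flatten, saturate, or turn nonlinear at extremes
- The linear relationship may not hold outside the observed range

Report the number if required, but flag clearly that it is an extrapolation.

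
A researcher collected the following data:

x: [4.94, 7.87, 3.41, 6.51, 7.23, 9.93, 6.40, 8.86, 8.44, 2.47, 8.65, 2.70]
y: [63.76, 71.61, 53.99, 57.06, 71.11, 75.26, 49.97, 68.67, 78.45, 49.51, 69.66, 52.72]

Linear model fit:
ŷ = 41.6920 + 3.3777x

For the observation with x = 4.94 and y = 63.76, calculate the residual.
Residual = 5.3822

The residual is the difference between the actual value and the predicted value:

Residual = y - ŷ

Step 1: Calculate predicted value
ŷ = 41.6920 + 3.3777 × 4.94
ŷ = 58.3778

Step 2: Calculate residual
Residual = 63.76 - 58.3778
Residual = 5.3822

Sign check: y > ŷ, so the point is above the line and the fit underestimates here.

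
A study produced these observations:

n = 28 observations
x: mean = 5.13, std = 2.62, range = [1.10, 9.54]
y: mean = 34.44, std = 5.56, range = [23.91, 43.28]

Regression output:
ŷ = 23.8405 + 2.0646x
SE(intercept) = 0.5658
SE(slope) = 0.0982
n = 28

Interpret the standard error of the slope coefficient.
SE(β̂₁) = 0.0982 is the estimated standard deviation of the slope estimate across repeated samples; relative to β̂₁ = 2.0646 that is 4.8%, a precise estimate.

What SE measures:
- The standard error quantifies the sampling variability of the coefficient estimate
- It is the estimated standard deviation of β̂₁ across hypothetical repeated samples of the same size
- Smaller SE → more precise estimate

Relative precision:
- SE / |β̂₁| = 0.0982 / 2.0646 = 4.8%
- Rule of thumb (under 20%: precise; 20% to under 50%: moderately precise; 50% or more: imprecise) → precise

Rough 95% range (±2 SE): 2.0646 ± 0.1964 → (1.8682, 2.2610).

What drives SE(β̂₁): more residual scatter → larger SE; wider spread of x values → smaller SE.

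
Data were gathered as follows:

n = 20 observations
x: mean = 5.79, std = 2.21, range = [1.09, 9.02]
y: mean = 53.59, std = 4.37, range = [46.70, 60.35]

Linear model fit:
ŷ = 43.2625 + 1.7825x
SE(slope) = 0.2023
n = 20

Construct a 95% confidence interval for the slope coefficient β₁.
The 95% CI for β₁ is (1.3575, 2.2075)

Confidence interval for the slope:

The 95% CI for β₁ is: β̂₁ ± t*(α/2, n-2) × SE(β̂₁)

Step 1: Find critical t-value
- Confidence level = 0.95
- Degrees of freedom = n - 2 = 20 - 2 = 18
- t*(α/2, 18) = 2.1009

Step 2: Calculate margin of error
Margin = 2.1009 × 0.2023 = 0.4250

Step 3: Construct interval
CI = 1.7825 ± 0.4250
CI = (1.3575, 2.2075)

Interpretation: intervals built this way capture the true β₁ in 95% of repeated samples; here the plausible range for the per-unit effect of x on y is 1.3575 to 2.2075.
Both endpoints are positive, so the data support a genuinely positive slope at this confidence level.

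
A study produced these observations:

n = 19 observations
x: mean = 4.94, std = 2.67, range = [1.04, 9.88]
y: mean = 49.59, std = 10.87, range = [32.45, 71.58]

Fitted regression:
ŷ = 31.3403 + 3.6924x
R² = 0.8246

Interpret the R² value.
About 82.46% of the variability in y is accounted for by the regression on x (R² = 0.8246) — a strong linear fit.

R² (coefficient of determination) measures the proportion of variance in y explained by the regression model.

Here R² = 0.8246:
- Explained: 82.46% of the variation in y
- Unexplained (residual): 100% − 82.46% = 17.54%
- Rule of thumb (below 0.3 weak; 0.3 to below 0.7 moderate; 0.7 and above strong) → strong

Calculation: R² = 1 − (SS_res / SS_tot), where SS_res is the sum of squared residuals and SS_tot the total sum of squares.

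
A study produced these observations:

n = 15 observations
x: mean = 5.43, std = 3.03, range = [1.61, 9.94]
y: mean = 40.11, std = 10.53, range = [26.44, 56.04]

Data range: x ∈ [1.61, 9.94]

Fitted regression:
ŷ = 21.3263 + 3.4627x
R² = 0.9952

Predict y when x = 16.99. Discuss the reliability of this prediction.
The equation gives ŷ = 80.1576; however x = 16.99 is 7.05 units above the observed range, so this extrapolated value should not be trusted.

Prediction calculation:
ŷ = 21.3263 + 3.4627 × 16.99
ŷ = 80.1576

Reliability:
- Data range: x ∈ [1.61, 9.94]
- Prediction point: x = 16.99 is 7.05 units above the observed range → this is EXTRAPOLATION, not interpolation

Why that matters here:
- There are no observations near this x to validate the fitted line there
- The standard error of prediction grows with (x − x̄)², and x = 16.99 is far from x̄ = 5.43

Report the number if required, but flag clearly that it is an extrapolation.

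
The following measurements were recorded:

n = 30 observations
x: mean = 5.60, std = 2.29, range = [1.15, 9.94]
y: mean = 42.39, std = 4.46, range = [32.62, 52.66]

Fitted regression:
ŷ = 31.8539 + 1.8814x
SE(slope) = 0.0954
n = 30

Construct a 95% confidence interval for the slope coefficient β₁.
The 95% CI for β₁ is (1.6860, 2.0768)

Confidence interval for the slope:

The 95% CI for β₁ is: β̂₁ ± t*(α/2, n-2) × SE(β̂₁)

Step 1: Find critical t-value
- Confidence level = 0.95
- Degrees of freedom = n - 2 = 30 - 2 = 28
- t*(α/2, 28) = 2.0484

Step 2: Calculate margin of error
Margin = 2.0484 × 0.0954 = 0.1954

Step 3: Construct interval
CI = 1.8814 ± 0.1954
CI = (1.6860, 2.0768)

Interpretation: We are 95% confident that the true slope β₁ lies between 1.6860 and 2.0768.
Both endpoints are positive, so the data support a genuinely positive slope at this confidence level.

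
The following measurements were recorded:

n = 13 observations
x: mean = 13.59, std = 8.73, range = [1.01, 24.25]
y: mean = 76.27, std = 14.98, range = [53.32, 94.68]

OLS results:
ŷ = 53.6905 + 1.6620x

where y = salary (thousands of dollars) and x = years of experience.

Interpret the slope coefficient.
An increase of one year in experience is associated with a 1.6620 thousand dollars increase in predicted salary.

The slope coefficient β₁ = 1.6620 represents the marginal effect of experience on salary.

Interpretation:
- Experience up by 1 year → predicted salary increases by 1.6620 thousand dollars
- This is a linear approximation: the same per-unit change is assumed across the whole observed x range
- The sign (+) gives the direction; the magnitude 1.6620 gives the size of the effect per year

(β₀ = 53.6905 is the fitted value at x = 0 and is not part of the slope interpretation.)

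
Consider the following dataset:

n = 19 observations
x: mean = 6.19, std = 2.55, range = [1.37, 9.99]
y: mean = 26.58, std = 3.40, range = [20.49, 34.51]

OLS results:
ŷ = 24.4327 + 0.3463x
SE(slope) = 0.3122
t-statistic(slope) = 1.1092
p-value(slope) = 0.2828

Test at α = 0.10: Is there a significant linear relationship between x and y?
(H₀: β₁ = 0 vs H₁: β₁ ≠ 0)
Since p-value = 0.2828 ≥ α = 0.10, fail to reject H₀ — the slope is not significantly different from 0.

Hypothesis test for the slope coefficient:

H₀: β₁ = 0 (no linear relationship)
H₁: β₁ ≠ 0 (linear relationship exists)

Test statistic: t = β̂₁ / SE(β̂₁) = 0.3463 / 0.3122 = 1.1092

With df = 17, the two-sided p-value for |t| = 1.1092 is 0.2828.

Decision rule: reject H₀ if p-value < α.
p-value = 0.2828 ≥ α = 0.10 → fail to reject H₀.

There is not sufficient evidence at the 10% significance level to conclude that a linear relationship exists between x and y.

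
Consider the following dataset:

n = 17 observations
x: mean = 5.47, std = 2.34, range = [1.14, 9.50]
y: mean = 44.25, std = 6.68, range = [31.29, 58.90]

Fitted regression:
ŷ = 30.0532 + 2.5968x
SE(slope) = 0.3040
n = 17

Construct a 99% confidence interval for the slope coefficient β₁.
The 99% CI for β₁ is (1.7010, 3.4926)

Confidence interval for the slope:

The 99% CI for β₁ is: β̂₁ ± t*(α/2, n-2) × SE(β̂₁)

Step 1: Find critical t-value
- Confidence level = 0.99
- Degrees of freedom = n - 2 = 17 - 2 = 15
- t*(α/2, 15) = 2.9467

Step 2: Calculate margin of error
Margin = 2.9467 × 0.3040 = 0.8958

Step 3: Construct interval
CI = 2.5968 ± 0.8958
CI = (1.7010, 3.4926)

Interpretation: We are 99% confident that the true slope β₁ lies between 1.7010 and 3.4926.
Both endpoints are positive, so the data support a genuinely positive slope at this confidence level.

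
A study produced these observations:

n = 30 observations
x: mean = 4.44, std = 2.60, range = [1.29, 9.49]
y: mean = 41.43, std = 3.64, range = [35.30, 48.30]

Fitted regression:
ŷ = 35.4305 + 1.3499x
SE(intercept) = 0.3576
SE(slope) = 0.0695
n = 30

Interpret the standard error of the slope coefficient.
The slope 1.3499 is pinned down to within about ±0.0695 (one SE) by these data — relative uncertainty 5.1%, i.e. precise.

What SE measures:
- The standard error quantifies the sampling variability of the coefficient estimate
- It is the estimated standard deviation of β̂₁ across hypothetical repeated samples of the same size
- Smaller SE → more precise estimate

Relative precision:
- SE / |β̂₁| = 0.0695 / 1.3499 = 5.1%
- Rule of thumb (under 20%: precise; 20% to under 50%: moderately precise; 50% or more: imprecise) → precise

Rough 95% range (±2 SE): 1.3499 ± 0.1390 → (1.2109, 1.4889).

What drives SE(β̂₁): wider spread of x values → smaller SE.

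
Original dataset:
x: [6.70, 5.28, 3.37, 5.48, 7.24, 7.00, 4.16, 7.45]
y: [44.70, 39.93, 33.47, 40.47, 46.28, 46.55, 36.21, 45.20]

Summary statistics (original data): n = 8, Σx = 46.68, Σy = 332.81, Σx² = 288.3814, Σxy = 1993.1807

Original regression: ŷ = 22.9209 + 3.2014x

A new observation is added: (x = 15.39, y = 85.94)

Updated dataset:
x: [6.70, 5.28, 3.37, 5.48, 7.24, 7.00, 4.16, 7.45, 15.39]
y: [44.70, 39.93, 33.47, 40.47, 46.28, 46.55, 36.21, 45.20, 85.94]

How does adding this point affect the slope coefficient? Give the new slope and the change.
New slope β₁ = 4.4034 versus 3.2014 before: a change of +1.2020 (+37.5%).

x = 15.39 lies well outside the original x-range [3.37, 7.45] (x̄ ≈ 5.84), so this observation has high leverage and can move the slope substantially.

Step 1: Update the sums with the new point (n goes from 8 to 9)
Σx  = 46.68 + 15.39 = 62.07
Σy  = 332.81 + 85.94 = 418.75
Σx² = 288.3814 + 15.39² = 288.3814 + 236.8521 = 525.2335
Σxy = 1993.1807 + 15.39×85.94 = 1993.1807 + 1322.6166 = 3315.7973

Step 2: Recompute the slope with b₁ = (nΣxy − ΣxΣy) / (nΣx² − (Σx)²)
Numerator   = 9×3315.7973 − 62.07×418.75 = 29842.1757 − 25991.8125 = 3850.3632
Denominator = 9×525.2335 − 62.07² = 4727.1015 − 3852.6849 = 874.4166
b₁(new) = 3850.3632 / 874.4166 = 4.4034

(Same formula on the original sums: (8×1993.1807 − 46.68×332.81) / (8×288.3814 − 46.68²) = 409.8748 / 128.0288 = 3.2014, matching the given fit.)

Step 3: Change in slope
Δβ₁ = 4.4034 − 3.2014 = +1.2020
Relative change = +1.2020 / 3.2014 × 100% = +37.5%
→ the slope increases when the point is added.

A high-leverage point only changes the slope if it is off the original line; here y = 85.94 is above the original trend, so the slope increases.
In practice: examine leverage (hᵢ) and Cook's distance rather than deleting it automatically; refit with and without it and report both if conclusions differ.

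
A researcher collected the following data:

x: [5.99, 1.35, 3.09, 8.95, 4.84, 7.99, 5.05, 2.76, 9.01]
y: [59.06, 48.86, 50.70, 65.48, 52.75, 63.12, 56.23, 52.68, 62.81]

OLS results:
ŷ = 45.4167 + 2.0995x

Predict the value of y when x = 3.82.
ŷ = 53.4368

To predict y for x = 3.82, substitute into the regression equation:

ŷ = 45.4167 + 2.0995 × 3.82
ŷ = 45.4167 + 8.0201
ŷ = 53.4368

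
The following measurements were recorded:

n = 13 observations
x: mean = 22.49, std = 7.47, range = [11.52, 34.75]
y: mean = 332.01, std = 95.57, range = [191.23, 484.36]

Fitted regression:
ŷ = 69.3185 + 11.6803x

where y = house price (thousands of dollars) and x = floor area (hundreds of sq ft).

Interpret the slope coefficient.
An increase of one hundred sq ft in floor area is associated with a 11.6803 thousand dollars increase in predicted house price.

The slope coefficient β₁ = 11.6803 represents the marginal effect of floor area on house price.

Interpretation:
- Floor area up by 1 hundred sq ft → predicted house price increases by 11.6803 thousand dollars
- The effect is assumed constant over the observed range of x (linearity)
- The sign (+) gives the direction; the magnitude 11.6803 gives the size of the effect per hundred sq ft

(β₀ = 69.3185 is the fitted value at x = 0 and is not part of the slope interpretation.)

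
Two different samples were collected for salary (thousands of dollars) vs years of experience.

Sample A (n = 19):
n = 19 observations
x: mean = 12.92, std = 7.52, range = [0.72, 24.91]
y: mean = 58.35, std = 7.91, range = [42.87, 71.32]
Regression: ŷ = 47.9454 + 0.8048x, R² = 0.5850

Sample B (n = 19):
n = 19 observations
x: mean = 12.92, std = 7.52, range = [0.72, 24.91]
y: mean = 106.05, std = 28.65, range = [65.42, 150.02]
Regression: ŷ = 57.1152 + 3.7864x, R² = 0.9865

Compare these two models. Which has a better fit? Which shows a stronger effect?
Model B has the better fit (R² = 0.9865 vs 0.5850). Model B shows the stronger effect (|β₁| = 3.7864 vs 0.8048).

Model Comparison:

Fit — compare R²:
- Model A: R² = 0.5850 → 58.50% of variance in salary explained
- Model B: R² = 0.9865 → 98.65% of variance in salary explained
- 0.9865 > 0.5850 → Model B has the better fit

Strength of effect — compare |β₁|:
- Model A: β₁ = 0.8048 → predicted salary rises 0.8048 thousand dollars per additional year of experience
- Model B: β₁ = 3.7864 → predicted salary rises 3.7864 thousand dollars per additional year of experience
- |0.8048| < |3.7864| → Model B shows the stronger marginal effect

Note: A steeper slope doesn't make a better model if the scatter around the line is large.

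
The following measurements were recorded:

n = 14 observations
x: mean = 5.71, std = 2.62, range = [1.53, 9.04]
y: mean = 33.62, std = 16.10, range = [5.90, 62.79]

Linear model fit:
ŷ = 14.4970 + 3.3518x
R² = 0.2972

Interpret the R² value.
The model explains 29.72% of the variance in y (R² = 0.2972), leaving 70.28% unexplained; the fit is weak.

R² (coefficient of determination) measures the proportion of variance in y explained by the regression model.

Here R² = 0.2972:
- Explained: 29.72% of the variation in y
- Unexplained (residual): 100% − 29.72% = 70.28%
- Rule of thumb (below 0.3 weak; 0.3 to below 0.7 moderate; 0.7 and above strong) → weak

Note: R² never decreases when predictors are added, so it should not be used alone to compare models of different size.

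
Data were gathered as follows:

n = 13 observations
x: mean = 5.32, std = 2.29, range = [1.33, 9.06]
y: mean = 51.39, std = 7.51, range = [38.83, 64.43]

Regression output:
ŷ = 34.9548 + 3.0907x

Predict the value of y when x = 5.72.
ŷ = 52.6336

x = 5.72 lies inside the observed range [1.33, 9.06], so the fitted equation applies directly:

ŷ = 34.9548 + 3.0907 × 5.72
ŷ = 34.9548 + 17.6788
ŷ = 52.6336

This is the fitted mean response at that x — an individual observation would come with a wider prediction interval.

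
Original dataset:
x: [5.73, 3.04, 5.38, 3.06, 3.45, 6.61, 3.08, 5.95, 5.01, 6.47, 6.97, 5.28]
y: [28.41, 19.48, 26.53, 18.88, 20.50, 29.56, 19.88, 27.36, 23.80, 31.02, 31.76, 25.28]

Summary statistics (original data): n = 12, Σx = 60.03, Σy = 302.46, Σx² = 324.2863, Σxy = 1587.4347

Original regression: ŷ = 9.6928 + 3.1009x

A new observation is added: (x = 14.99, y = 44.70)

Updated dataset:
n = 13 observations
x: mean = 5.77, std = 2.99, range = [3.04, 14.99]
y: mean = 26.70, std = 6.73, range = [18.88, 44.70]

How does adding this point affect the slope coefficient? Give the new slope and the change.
New slope β₁ = 2.1894 versus 3.1009 before: a change of -0.9115 (-29.4%).

The new point has HIGH LEVERAGE: x = 14.99 is far from the original mean x̄ = 60.03/12 ≈ 5.00 (original range [3.04, 6.97]).

Step 1: Update the sums with the new point (n goes from 12 to 13)
Σx  = 60.03 + 14.99 = 75.02
Σy  = 302.46 + 44.70 = 347.16
Σx² = 324.2863 + 14.99² = 324.2863 + 224.7001 = 548.9864
Σxy = 1587.4347 + 14.99×44.70 = 1587.4347 + 670.0530 = 2257.4877

Step 2: Recompute the slope with b₁ = (nΣxy − ΣxΣy) / (nΣx² − (Σx)²)
Numerator   = 13×2257.4877 − 75.02×347.16 = 29347.3401 − 26043.9432 = 3303.3969
Denominator = 13×548.9864 − 75.02² = 7136.8232 − 5628.0004 = 1508.8228
b₁(new) = 3303.3969 / 1508.8228 = 2.1894

(Same formula on the original sums: (12×1587.4347 − 60.03×302.46) / (12×324.2863 − 60.03²) = 892.5426 / 287.8347 = 3.1009, matching the given fit.)

Step 3: Change in slope
Δβ₁ = 2.1894 − 3.1009 = -0.9115
Relative change = -0.9115 / 3.1009 × 100% = -29.4%
→ the slope decreases when the point is added.

Because the point sits below the extension of the original line at a high-leverage x, it tilts the fit down.
In practice: check such a point for data-entry or measurement error.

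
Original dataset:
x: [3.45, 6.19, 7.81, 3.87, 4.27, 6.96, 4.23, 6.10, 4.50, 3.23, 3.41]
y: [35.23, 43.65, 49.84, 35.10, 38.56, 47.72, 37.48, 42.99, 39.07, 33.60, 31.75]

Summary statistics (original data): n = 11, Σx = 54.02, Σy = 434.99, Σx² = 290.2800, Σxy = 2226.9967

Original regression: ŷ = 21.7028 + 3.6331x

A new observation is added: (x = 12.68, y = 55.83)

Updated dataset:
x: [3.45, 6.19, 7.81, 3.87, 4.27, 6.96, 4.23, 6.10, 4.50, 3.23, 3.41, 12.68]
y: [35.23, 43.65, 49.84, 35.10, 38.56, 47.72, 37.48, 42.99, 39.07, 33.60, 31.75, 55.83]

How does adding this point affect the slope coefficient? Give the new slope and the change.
Adding the point moves β₁ from 3.6331 to 2.5744, i.e. it decreases by 1.0587 (-29.1%).

x = 12.68 lies well outside the original x-range [3.23, 7.81] (x̄ ≈ 4.91), so this observation has high leverage and can move the slope substantially.

Step 1: Update the sums with the new point (n goes from 11 to 12)
Σx  = 54.02 + 12.68 = 66.70
Σy  = 434.99 + 55.83 = 490.82
Σx² = 290.2800 + 12.68² = 290.2800 + 160.7824 = 451.0624
Σxy = 2226.9967 + 12.68×55.83 = 2226.9967 + 707.9244 = 2934.9211

Step 2: Recompute the slope with b₁ = (nΣxy − ΣxΣy) / (nΣx² − (Σx)²)
Numerator   = 12×2934.9211 − 66.70×490.82 = 35219.0532 − 32737.6940 = 2481.3592
Denominator = 12×451.0624 − 66.70² = 5412.7488 − 4448.8900 = 963.8588
b₁(new) = 2481.3592 / 963.8588 = 2.5744

(Same formula on the original sums: (11×2226.9967 − 54.02×434.99) / (11×290.2800 − 54.02²) = 998.8039 / 274.9196 = 3.6331, matching the given fit.)

Step 3: Change in slope
Δβ₁ = 2.5744 − 3.6331 = -1.0587
Relative change = -1.0587 / 3.6331 × 100% = -29.1%
→ the slope decreases when the point is added.

Because the point sits below the extension of the original line at a high-leverage x, it tilts the fit down.
In practice: refit with and without it and report both if conclusions differ; check such a point for data-entry or measurement error.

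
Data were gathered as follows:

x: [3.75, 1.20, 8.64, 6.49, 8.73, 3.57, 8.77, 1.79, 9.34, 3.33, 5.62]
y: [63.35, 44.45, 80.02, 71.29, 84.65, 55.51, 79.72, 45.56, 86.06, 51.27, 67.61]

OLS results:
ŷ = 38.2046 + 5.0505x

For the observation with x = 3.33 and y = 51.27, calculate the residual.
Residual = -3.7528

The residual is the difference between the actual value and the predicted value:

Residual = y - ŷ

Step 1: Calculate predicted value
ŷ = 38.2046 + 5.0505 × 3.33
ŷ = 55.0228

Step 2: Calculate residual
Residual = 51.27 - 55.0228
Residual = -3.7528

Sign check: y < ŷ, so the point is below the line and the fit overestimates here.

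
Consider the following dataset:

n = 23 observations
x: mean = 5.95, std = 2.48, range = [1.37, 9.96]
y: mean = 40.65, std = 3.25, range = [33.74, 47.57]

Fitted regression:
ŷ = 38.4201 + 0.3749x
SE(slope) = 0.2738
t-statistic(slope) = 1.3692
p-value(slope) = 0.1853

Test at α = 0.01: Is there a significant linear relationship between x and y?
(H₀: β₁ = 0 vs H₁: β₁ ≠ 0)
Since p-value = 0.1853 ≥ α = 0.01, fail to reject H₀ — the slope is not significantly different from 0.

Hypothesis test for the slope coefficient:

H₀: β₁ = 0 (no linear relationship)
H₁: β₁ ≠ 0 (linear relationship exists)

Test statistic: t = β̂₁ / SE(β̂₁) = 0.3749 / 0.2738 = 1.3692

p = 0.1853: how often a slope estimate this far from 0 (in SE units) would arise by chance if β₁ were truly 0.

Decision rule: reject H₀ if p-value < α.
p-value = 0.1853 ≥ α = 0.01 → fail to reject H₀.

Conclusion: the linear association between x and y is not significant at the 1% level.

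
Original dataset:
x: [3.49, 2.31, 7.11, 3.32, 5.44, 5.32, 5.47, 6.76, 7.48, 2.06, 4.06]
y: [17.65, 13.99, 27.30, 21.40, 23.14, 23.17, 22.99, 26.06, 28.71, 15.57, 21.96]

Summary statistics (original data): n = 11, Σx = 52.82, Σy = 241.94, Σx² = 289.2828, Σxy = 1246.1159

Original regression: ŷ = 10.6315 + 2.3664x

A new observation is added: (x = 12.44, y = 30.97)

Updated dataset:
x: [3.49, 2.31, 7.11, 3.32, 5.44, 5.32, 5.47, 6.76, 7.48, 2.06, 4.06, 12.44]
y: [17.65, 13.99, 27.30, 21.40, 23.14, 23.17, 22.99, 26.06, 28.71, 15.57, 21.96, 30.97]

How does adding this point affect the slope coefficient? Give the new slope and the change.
New slope β₁ = 1.6516 versus 2.3664 before: a change of -0.7148 (-30.2%).

The new point has HIGH LEVERAGE: x = 12.44 is far from the original mean x̄ = 52.82/11 ≈ 4.80 (original range [2.06, 7.48]).

Step 1: Update the sums with the new point (n goes from 11 to 12)
Σx  = 52.82 + 12.44 = 65.26
Σy  = 241.94 + 30.97 = 272.91
Σx² = 289.2828 + 12.44² = 289.2828 + 154.7536 = 444.0364
Σxy = 1246.1159 + 12.44×30.97 = 1246.1159 + 385.2668 = 1631.3827

Step 2: Recompute the slope with b₁ = (nΣxy − ΣxΣy) / (nΣx² − (Σx)²)
Numerator   = 12×1631.3827 − 65.26×272.91 = 19576.5924 − 17810.1066 = 1766.4858
Denominator = 12×444.0364 − 65.26² = 5328.4368 − 4258.8676 = 1069.5692
b₁(new) = 1766.4858 / 1069.5692 = 1.6516

(Same formula on the original sums: (11×1246.1159 − 52.82×241.94) / (11×289.2828 − 52.82²) = 928.0041 / 392.1584 = 2.3664, matching the given fit.)

Step 3: Change in slope
Δβ₁ = 1.6516 − 2.3664 = -0.7148
Relative change = -0.7148 / 2.3664 × 100% = -30.2%
→ the slope decreases when the point is added.

A high-leverage point only changes the slope if it is off the original line; here y = 30.97 is below the original trend, so the slope decreases.
In practice: examine leverage (hᵢ) and Cook's distance rather than deleting it automatically.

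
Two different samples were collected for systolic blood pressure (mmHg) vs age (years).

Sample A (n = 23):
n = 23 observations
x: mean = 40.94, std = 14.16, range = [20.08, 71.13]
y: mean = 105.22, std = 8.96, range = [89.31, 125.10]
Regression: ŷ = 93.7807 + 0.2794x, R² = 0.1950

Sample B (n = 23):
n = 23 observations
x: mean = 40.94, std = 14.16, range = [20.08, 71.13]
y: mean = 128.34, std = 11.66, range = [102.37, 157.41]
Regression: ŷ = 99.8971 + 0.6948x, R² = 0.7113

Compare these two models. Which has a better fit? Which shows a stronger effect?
Model B has the better fit (R² = 0.7113 vs 0.1950). Model B shows the stronger effect (|β₁| = 0.6948 vs 0.2794).

Model Comparison:

Goodness of fit (R²):
- Model A: R² = 0.1950 → 19.50% of variance in blood pressure explained
- Model B: R² = 0.7113 → 71.13% of variance in blood pressure explained
- 0.7113 > 0.1950 → Model B has the better fit

Strength of effect — compare |β₁|:
- Model A: β₁ = 0.2794 → predicted blood pressure rises 0.2794 mmHg per additional year of age
- Model B: β₁ = 0.6948 → predicted blood pressure rises 0.6948 mmHg per additional year of age
- |0.2794| < |0.6948| → Model B shows the stronger marginal effect

Note: The two samples could reflect different populations, time periods, or measurement quality.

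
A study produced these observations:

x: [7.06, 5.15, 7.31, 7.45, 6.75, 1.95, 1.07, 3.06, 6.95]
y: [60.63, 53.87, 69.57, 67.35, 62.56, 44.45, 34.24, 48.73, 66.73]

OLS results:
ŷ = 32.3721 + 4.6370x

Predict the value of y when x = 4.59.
ŷ = 53.6559

x = 4.59 lies inside the observed range [1.07, 7.45], so the fitted equation applies directly:

ŷ = 32.3721 + 4.6370 × 4.59
ŷ = 32.3721 + 21.2838
ŷ = 53.6559

This is a point prediction; actual observations scatter around it by roughly the residual standard deviation.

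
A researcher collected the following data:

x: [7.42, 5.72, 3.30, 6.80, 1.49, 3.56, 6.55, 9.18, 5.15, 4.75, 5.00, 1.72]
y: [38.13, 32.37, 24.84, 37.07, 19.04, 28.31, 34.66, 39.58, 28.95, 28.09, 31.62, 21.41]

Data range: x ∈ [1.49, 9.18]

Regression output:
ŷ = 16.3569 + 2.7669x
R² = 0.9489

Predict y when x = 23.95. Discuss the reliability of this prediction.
ŷ = 82.6242 (extrapolation — x = 23.95 lies outside [1.49, 9.18], so reliability is low).

Prediction calculation:
ŷ = 16.3569 + 2.7669 × 23.95
ŷ = 82.6242

Reliability:
- Data range: x ∈ [1.49, 9.18]
- Prediction point: x = 23.95 is 14.77 units above the observed range → this is EXTRAPOLATION, not interpolation

Why that matters here:
- R² describes fit only over the sampled x values; it says nothing about behaviour beyond them
- The linear relationship may not hold outside the observed range
- Real relationships often flatten, saturate, or turn nonlinear at extremes

The R² = 0.9489 only validates the fit within [1.49, 9.18]; treat ŷ = 82.6242 with caution.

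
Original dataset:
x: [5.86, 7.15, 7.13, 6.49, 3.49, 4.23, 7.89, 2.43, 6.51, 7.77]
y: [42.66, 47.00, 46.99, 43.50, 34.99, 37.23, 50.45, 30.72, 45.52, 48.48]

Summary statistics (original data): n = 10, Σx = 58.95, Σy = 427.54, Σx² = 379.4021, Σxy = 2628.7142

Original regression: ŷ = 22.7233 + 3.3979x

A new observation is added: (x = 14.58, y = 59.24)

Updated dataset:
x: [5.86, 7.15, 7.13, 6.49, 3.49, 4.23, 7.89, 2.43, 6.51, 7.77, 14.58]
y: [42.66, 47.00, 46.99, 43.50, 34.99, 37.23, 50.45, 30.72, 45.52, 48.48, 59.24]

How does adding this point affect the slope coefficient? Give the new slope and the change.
The slope changes from 3.3979 to 2.3743 (change of -1.0236, or -30.1%).

x = 14.58 lies well outside the original x-range [2.43, 7.89] (x̄ ≈ 5.90), so this observation has high leverage and can move the slope substantially.

Step 1: Update the sums with the new point (n goes from 10 to 11)
Σx  = 58.95 + 14.58 = 73.53
Σy  = 427.54 + 59.24 = 486.78
Σx² = 379.4021 + 14.58² = 379.4021 + 212.5764 = 591.9785
Σxy = 2628.7142 + 14.58×59.24 = 2628.7142 + 863.7192 = 3492.4334

Step 2: Recompute the slope with b₁ = (nΣxy − ΣxΣy) / (nΣx² − (Σx)²)
Numerator   = 11×3492.4334 − 73.53×486.78 = 38416.7674 − 35792.9334 = 2623.8340
Denominator = 11×591.9785 − 73.53² = 6511.7635 − 5406.6609 = 1105.1026
b₁(new) = 2623.8340 / 1105.1026 = 2.3743

(Same formula on the original sums: (10×2628.7142 − 58.95×427.54) / (10×379.4021 − 58.95²) = 1083.6590 / 318.9185 = 3.3979, matching the given fit.)

Step 3: Change in slope
Δβ₁ = 2.3743 − 3.3979 = -1.0236
Relative change = -1.0236 / 3.3979 × 100% = -30.1%
→ the slope decreases when the point is added.

Because the point sits below the extension of the original line at a high-leverage x, it tilts the fit down.
In practice: investigate whether it comes from the same population as the rest of the sample.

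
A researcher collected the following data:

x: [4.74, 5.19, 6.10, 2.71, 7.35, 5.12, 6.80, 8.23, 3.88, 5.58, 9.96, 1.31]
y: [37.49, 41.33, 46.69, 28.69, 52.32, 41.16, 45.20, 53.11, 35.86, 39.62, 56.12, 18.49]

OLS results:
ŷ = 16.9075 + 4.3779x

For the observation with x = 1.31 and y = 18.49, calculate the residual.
Residual = -4.1525

The residual is the difference between the actual value and the predicted value:

Residual = y - ŷ

Step 1: Calculate predicted value
ŷ = 16.9075 + 4.3779 × 1.31
ŷ = 22.6425

Step 2: Calculate residual
Residual = 18.49 - 22.6425
Residual = -4.1525

The residual is negative, so the observed y = 18.49 sits below the regression line (the line overestimates it by 4.1525).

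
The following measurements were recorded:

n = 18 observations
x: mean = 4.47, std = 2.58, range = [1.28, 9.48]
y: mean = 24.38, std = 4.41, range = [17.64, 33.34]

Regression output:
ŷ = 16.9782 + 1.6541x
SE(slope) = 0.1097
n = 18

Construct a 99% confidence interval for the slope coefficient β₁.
The 99% CI for β₁ is (1.3337, 1.9745)

Confidence interval for the slope:

The 99% CI for β₁ is: β̂₁ ± t*(α/2, n-2) × SE(β̂₁)

Step 1: Find critical t-value
- Confidence level = 0.99
- Degrees of freedom = n - 2 = 18 - 2 = 16
- t*(α/2, 16) = 2.9208

Step 2: Calculate margin of error
Margin = 2.9208 × 0.1097 = 0.3204

Step 3: Construct interval
CI = 1.6541 ± 0.3204
CI = (1.3337, 1.9745)

Interpretation: each one-unit increase in x is associated with a change in mean y of between 1.3337 and 1.9745, with 99% confidence.
Both endpoints are positive, so the data support a genuinely positive slope at this confidence level.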